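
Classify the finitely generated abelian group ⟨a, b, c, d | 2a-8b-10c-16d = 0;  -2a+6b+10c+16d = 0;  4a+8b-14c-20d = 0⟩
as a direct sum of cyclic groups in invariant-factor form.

Answer: M ≅ ℤ^1 ⊕ ℤ/2 ⊕ ℤ/2 ⊕ ℤ/6

Derivation:
rank_ℚ(R)=3; free=4−3=1
SNF(R) diag = [2, 2, 6] → torsion [2, 2, 6]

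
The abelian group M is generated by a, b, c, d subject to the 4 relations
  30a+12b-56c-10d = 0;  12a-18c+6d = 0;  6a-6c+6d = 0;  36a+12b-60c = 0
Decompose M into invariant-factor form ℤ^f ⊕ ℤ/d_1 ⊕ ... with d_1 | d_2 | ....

Answer: M ≅ ℤ/2 ⊕ ℤ/6 ⊕ ℤ/6 ⊕ ℤ/12

Derivation:
rank_ℚ(R)=4; free=4−4=0
SNF(R) diag = [2, 6, 6, 12] → torsion [2, 6, 6, 12]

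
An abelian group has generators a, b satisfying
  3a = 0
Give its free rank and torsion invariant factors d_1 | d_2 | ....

Answer: M ≅ ℤ^1 ⊕ ℤ/3

Derivation:
rank_ℚ(R)=1; free=2−1=1
SNF(R) diag = [3] → torsion [3]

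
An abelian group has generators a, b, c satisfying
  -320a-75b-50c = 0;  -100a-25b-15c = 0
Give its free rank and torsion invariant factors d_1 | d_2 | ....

Answer: M ≅ ℤ^1 ⊕ ℤ/5 ⊕ ℤ/5

Derivation:
rank_ℚ(R)=2; free=3−2=1
SNF(R) diag = [5, 5] → torsion [5, 5]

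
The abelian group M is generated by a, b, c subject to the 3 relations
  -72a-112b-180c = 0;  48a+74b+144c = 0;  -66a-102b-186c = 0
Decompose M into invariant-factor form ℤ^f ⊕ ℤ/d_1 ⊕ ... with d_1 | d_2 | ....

Answer: M ≅ ℤ/2 ⊕ ℤ/6 ⊕ ℤ/12

Derivation:
rank_ℚ(R)=3; free=3−3=0
SNF(R) diag = [2, 6, 12] → torsion [2, 6, 12]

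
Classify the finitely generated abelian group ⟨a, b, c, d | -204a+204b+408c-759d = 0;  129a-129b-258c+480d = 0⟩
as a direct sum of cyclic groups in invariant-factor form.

rank_ℚ(R)=2; free=4−2=2
SNF(R) diag = [3, 3] → torsion [3, 3]

Answer: M ≅ ℤ^2 ⊕ ℤ/3 ⊕ ℤ/3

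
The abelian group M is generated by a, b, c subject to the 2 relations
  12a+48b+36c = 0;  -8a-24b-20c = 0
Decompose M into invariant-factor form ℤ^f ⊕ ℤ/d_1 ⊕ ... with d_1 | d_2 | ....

Answer: M ≅ ℤ^1 ⊕ ℤ/4 ⊕ ℤ/12

Derivation:
rank_ℚ(R)=2; free=3−2=1
SNF(R) diag = [4, 12] → torsion [4, 12]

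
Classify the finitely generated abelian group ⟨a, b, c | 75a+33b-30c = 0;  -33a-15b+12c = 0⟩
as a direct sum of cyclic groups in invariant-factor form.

Answer: M ≅ ℤ^1 ⊕ ℤ/3 ⊕ ℤ/6

Derivation:
rank_ℚ(R)=2; free=3−2=1
SNF(R) diag = [3, 6] → torsion [3, 6]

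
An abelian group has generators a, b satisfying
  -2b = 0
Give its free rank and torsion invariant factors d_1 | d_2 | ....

rank_ℚ(R)=1; free=2−1=1
SNF(R) diag = [2] → torsion [2]

Answer: M ≅ ℤ^1 ⊕ ℤ/2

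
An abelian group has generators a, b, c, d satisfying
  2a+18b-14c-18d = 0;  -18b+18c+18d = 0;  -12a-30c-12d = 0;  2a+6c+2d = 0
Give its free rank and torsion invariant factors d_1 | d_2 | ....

rank_ℚ(R)=4; free=4−4=0
SNF(R) diag = [2, 2, 6, 18] → torsion [2, 2, 6, 18]

Answer: M ≅ ℤ/2 ⊕ ℤ/2 ⊕ ℤ/6 ⊕ ℤ/18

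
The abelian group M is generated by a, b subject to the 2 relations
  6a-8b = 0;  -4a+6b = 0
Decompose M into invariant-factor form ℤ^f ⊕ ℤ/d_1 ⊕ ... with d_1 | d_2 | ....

Answer: M ≅ ℤ/2 ⊕ ℤ/2

Derivation:
rank_ℚ(R)=2; free=2−2=0
SNF(R) diag = [2, 2] → torsion [2, 2]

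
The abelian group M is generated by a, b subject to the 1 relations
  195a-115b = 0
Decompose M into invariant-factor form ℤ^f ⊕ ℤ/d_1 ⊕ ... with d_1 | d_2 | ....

Answer: M ≅ ℤ^1 ⊕ ℤ/5

Derivation:
rank_ℚ(R)=1; free=2−1=1
SNF(R) diag = [5] → torsion [5]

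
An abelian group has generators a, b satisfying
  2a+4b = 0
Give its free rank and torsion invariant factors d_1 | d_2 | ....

Answer: M ≅ ℤ^1 ⊕ ℤ/2

Derivation:
rank_ℚ(R)=1; free=2−1=1
SNF(R) diag = [2] → torsion [2]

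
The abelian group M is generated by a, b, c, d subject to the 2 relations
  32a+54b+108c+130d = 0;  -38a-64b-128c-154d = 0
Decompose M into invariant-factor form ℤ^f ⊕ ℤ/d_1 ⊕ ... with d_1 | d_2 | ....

Answer: M ≅ ℤ^2 ⊕ ℤ/2 ⊕ ℤ/2

Derivation:
rank_ℚ(R)=2; free=4−2=2
SNF(R) diag = [2, 2] → torsion [2, 2]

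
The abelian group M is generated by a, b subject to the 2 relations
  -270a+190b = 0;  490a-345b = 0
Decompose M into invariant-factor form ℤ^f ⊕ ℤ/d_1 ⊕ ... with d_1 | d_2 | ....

Answer: M ≅ ℤ/5 ⊕ ℤ/10

Derivation:
rank_ℚ(R)=2; free=2−2=0
SNF(R) diag = [5, 10] → torsion [5, 10]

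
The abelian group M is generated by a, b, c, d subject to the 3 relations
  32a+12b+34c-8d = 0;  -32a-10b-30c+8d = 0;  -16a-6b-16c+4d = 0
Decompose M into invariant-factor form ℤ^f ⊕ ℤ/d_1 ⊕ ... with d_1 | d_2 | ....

rank_ℚ(R)=3; free=4−3=1
SNF(R) diag = [2, 2, 4] → torsion [2, 2, 4]

Answer: M ≅ ℤ^1 ⊕ ℤ/2 ⊕ ℤ/2 ⊕ ℤ/4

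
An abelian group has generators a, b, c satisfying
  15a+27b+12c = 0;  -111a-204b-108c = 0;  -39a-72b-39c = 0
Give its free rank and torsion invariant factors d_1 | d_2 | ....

Answer: M ≅ ℤ/3 ⊕ ℤ/3 ⊕ ℤ/3

Derivation:
rank_ℚ(R)=3; free=3−3=0
SNF(R) diag = [3, 3, 3] → torsion [3, 3, 3]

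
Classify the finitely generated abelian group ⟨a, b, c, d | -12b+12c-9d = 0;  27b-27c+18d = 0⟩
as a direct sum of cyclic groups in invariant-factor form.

Answer: M ≅ ℤ^2 ⊕ ℤ/3 ⊕ ℤ/9

Derivation:
rank_ℚ(R)=2; free=4−2=2
SNF(R) diag = [3, 9] → torsion [3, 9]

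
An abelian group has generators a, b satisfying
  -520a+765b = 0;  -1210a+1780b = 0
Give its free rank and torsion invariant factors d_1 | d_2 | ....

Answer: M ≅ ℤ/5 ⊕ ℤ/10

Derivation:
rank_ℚ(R)=2; free=2−2=0
SNF(R) diag = [5, 10] → torsion [5, 10]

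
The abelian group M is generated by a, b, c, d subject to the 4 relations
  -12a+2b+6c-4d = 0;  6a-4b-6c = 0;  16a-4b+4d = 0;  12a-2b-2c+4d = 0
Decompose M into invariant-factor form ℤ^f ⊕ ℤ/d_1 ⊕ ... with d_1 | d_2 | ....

rank_ℚ(R)=4; free=4−4=0
SNF(R) diag = [2, 2, 4, 4] → torsion [2, 2, 4, 4]

Answer: M ≅ ℤ/2 ⊕ ℤ/2 ⊕ ℤ/4 ⊕ ℤ/4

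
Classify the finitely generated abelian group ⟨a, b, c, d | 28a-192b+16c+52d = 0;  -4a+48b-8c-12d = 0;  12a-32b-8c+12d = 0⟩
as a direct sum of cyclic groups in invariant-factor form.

Answer: M ≅ ℤ^1 ⊕ ℤ/4 ⊕ ℤ/8 ⊕ ℤ/8

Derivation:
rank_ℚ(R)=3; free=4−3=1
SNF(R) diag = [4, 8, 8] → torsion [4, 8, 8]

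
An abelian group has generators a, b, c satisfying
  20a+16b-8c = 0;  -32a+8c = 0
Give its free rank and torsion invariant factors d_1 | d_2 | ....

rank_ℚ(R)=2; free=3−2=1
SNF(R) diag = [4, 8] → torsion [4, 8]

Answer: M ≅ ℤ^1 ⊕ ℤ/4 ⊕ ℤ/8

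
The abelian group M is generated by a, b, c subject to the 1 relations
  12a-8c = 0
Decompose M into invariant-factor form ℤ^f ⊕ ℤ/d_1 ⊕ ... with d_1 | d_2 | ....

Answer: M ≅ ℤ^2 ⊕ ℤ/4

Derivation:
rank_ℚ(R)=1; free=3−1=2
SNF(R) diag = [4] → torsion [4]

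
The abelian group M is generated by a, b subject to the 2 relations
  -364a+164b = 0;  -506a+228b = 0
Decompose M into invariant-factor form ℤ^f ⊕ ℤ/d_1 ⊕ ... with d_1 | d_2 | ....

Answer: M ≅ ℤ/2 ⊕ ℤ/4

Derivation:
rank_ℚ(R)=2; free=2−2=0
SNF(R) diag = [2, 4] → torsion [2, 4]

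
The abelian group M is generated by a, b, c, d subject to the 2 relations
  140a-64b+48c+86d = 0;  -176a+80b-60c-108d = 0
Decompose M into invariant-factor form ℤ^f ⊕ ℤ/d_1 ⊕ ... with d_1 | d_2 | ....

Answer: M ≅ ℤ^2 ⊕ ℤ/2 ⊕ ℤ/4

Derivation:
rank_ℚ(R)=2; free=4−2=2
SNF(R) diag = [2, 4] → torsion [2, 4]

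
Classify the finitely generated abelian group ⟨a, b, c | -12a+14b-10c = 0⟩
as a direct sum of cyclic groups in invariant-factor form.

rank_ℚ(R)=1; free=3−1=2
SNF(R) diag = [2] → torsion [2]

Answer: M ≅ ℤ^2 ⊕ ℤ/2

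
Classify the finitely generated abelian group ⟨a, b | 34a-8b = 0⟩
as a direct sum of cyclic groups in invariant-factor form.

rank_ℚ(R)=1; free=2−1=1
SNF(R) diag = [2] → torsion [2]

Answer: M ≅ ℤ^1 ⊕ ℤ/2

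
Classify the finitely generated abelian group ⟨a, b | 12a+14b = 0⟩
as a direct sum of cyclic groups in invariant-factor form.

rank_ℚ(R)=1; free=2−1=1
SNF(R) diag = [2] → torsion [2]

Answer: M ≅ ℤ^1 ⊕ ℤ/2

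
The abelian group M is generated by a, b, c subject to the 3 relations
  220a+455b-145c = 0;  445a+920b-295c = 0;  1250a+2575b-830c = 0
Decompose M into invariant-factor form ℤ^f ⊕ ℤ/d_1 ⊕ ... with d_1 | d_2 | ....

Answer: M ≅ ℤ/5 ⊕ ℤ/15 ⊕ ℤ/45

Derivation:
rank_ℚ(R)=3; free=3−3=0
SNF(R) diag = [5, 15, 45] → torsion [5, 15, 45]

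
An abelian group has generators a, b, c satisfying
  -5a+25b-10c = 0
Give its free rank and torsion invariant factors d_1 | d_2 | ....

rank_ℚ(R)=1; free=3−1=2
SNF(R) diag = [5] → torsion [5]

Answer: M ≅ ℤ^2 ⊕ ℤ/5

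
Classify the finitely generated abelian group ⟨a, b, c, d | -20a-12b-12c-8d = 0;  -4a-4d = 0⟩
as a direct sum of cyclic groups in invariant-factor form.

Answer: M ≅ ℤ^2 ⊕ ℤ/4 ⊕ ℤ/12

Derivation:
rank_ℚ(R)=2; free=4−2=2
SNF(R) diag = [4, 12] → torsion [4, 12]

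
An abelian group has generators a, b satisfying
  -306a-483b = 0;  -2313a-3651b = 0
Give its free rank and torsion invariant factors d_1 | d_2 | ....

Answer: M ≅ ℤ/3 ⊕ ℤ/9

Derivation:
rank_ℚ(R)=2; free=2−2=0
SNF(R) diag = [3, 9] → torsion [3, 9]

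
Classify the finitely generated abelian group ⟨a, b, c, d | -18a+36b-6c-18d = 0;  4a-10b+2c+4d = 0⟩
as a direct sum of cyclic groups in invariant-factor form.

Answer: M ≅ ℤ^2 ⊕ ℤ/2 ⊕ ℤ/6

Derivation:
rank_ℚ(R)=2; free=4−2=2
SNF(R) diag = [2, 6] → torsion [2, 6]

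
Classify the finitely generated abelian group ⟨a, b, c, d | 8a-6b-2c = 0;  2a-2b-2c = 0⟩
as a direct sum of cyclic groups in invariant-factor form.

rank_ℚ(R)=2; free=4−2=2
SNF(R) diag = [2, 2] → torsion [2, 2]

Answer: M ≅ ℤ^2 ⊕ ℤ/2 ⊕ ℤ/2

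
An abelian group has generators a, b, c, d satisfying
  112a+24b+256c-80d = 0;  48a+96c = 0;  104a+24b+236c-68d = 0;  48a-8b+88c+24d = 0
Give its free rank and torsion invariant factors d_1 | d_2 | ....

rank_ℚ(R)=4; free=4−4=0
SNF(R) diag = [4, 8, 16, 48] → torsion [4, 8, 16, 48]

Answer: M ≅ ℤ/4 ⊕ ℤ/8 ⊕ ℤ/16 ⊕ ℤ/48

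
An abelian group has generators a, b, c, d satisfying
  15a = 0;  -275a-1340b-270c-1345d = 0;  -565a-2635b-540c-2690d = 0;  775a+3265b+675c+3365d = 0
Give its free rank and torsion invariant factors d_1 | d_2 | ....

rank_ℚ(R)=4; free=4−4=0
SNF(R) diag = [5, 15, 45, 135] → torsion [5, 15, 45, 135]

Answer: M ≅ ℤ/5 ⊕ ℤ/15 ⊕ ℤ/45 ⊕ ℤ/135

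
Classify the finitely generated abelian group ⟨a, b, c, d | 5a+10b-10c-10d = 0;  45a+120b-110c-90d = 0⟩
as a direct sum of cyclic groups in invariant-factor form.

Answer: M ≅ ℤ^2 ⊕ ℤ/5 ⊕ ℤ/10

Derivation:
rank_ℚ(R)=2; free=4−2=2
SNF(R) diag = [5, 10] → torsion [5, 10]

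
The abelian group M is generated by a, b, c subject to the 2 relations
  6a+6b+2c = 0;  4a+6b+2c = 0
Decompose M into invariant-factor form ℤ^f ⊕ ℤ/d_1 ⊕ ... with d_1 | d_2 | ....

Answer: M ≅ ℤ^1 ⊕ ℤ/2 ⊕ ℤ/2

Derivation:
rank_ℚ(R)=2; free=3−2=1
SNF(R) diag = [2, 2] → torsion [2, 2]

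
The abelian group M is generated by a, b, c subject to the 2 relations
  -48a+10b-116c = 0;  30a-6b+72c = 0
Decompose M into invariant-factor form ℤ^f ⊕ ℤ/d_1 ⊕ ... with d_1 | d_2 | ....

Answer: M ≅ ℤ^1 ⊕ ℤ/2 ⊕ ℤ/6

Derivation:
rank_ℚ(R)=2; free=3−2=1
SNF(R) diag = [2, 6] → torsion [2, 6]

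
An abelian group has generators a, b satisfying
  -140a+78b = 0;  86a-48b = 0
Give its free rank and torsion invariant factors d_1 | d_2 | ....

rank_ℚ(R)=2; free=2−2=0
SNF(R) diag = [2, 6] → torsion [2, 6]

Answer: M ≅ ℤ/2 ⊕ ℤ/6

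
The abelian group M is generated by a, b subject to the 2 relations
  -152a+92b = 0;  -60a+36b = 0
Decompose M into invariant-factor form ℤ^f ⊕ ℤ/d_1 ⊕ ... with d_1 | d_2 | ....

Answer: M ≅ ℤ/4 ⊕ ℤ/12

Derivation:
rank_ℚ(R)=2; free=2−2=0
SNF(R) diag = [4, 12] → torsion [4, 12]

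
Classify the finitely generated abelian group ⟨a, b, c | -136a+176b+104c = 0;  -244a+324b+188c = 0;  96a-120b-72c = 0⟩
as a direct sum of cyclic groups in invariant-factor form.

Answer: M ≅ ℤ/4 ⊕ ℤ/8 ⊕ ℤ/24

Derivation:
rank_ℚ(R)=3; free=3−3=0
SNF(R) diag = [4, 8, 24] → torsion [4, 8, 24]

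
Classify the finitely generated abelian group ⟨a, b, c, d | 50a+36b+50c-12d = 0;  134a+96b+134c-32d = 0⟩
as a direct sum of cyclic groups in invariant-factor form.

Answer: M ≅ ℤ^2 ⊕ ℤ/2 ⊕ ℤ/4

Derivation:
rank_ℚ(R)=2; free=4−2=2
SNF(R) diag = [2, 4] → torsion [2, 4]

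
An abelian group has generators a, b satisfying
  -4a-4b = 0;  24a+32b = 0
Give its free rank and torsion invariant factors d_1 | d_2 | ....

Answer: M ≅ ℤ/4 ⊕ ℤ/8

Derivation:
rank_ℚ(R)=2; free=2−2=0
SNF(R) diag = [4, 8] → torsion [4, 8]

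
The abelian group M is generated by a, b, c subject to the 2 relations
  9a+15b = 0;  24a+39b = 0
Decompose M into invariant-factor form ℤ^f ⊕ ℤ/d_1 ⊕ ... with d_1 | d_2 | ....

Answer: M ≅ ℤ^1 ⊕ ℤ/3 ⊕ ℤ/3

Derivation:
rank_ℚ(R)=2; free=3−2=1
SNF(R) diag = [3, 3] → torsion [3, 3]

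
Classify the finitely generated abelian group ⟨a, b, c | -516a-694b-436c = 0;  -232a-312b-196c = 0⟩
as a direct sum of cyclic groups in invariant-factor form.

Answer: M ≅ ℤ^1 ⊕ ℤ/2 ⊕ ℤ/4

Derivation:
rank_ℚ(R)=2; free=3−2=1
SNF(R) diag = [2, 4] → torsion [2, 4]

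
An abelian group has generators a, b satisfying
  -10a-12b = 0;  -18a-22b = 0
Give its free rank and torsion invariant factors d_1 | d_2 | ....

rank_ℚ(R)=2; free=2−2=0
SNF(R) diag = [2, 2] → torsion [2, 2]

Answer: M ≅ ℤ/2 ⊕ ℤ/2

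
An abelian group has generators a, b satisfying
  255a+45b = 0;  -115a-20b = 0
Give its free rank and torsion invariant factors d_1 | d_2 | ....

Answer: M ≅ ℤ/5 ⊕ ℤ/15

Derivation:
rank_ℚ(R)=2; free=2−2=0
SNF(R) diag = [5, 15] → torsion [5, 15]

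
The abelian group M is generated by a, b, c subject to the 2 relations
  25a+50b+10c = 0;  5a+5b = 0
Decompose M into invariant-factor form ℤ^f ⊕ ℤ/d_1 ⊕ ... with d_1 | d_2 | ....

rank_ℚ(R)=2; free=3−2=1
SNF(R) diag = [5, 5] → torsion [5, 5]

Answer: M ≅ ℤ^1 ⊕ ℤ/5 ⊕ ℤ/5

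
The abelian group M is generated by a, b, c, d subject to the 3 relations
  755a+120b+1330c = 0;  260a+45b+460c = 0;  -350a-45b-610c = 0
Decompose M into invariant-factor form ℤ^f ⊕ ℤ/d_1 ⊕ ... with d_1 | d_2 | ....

rank_ℚ(R)=3; free=4−3=1
SNF(R) diag = [5, 15, 30] → torsion [5, 15, 30]

Answer: M ≅ ℤ^1 ⊕ ℤ/5 ⊕ ℤ/15 ⊕ ℤ/30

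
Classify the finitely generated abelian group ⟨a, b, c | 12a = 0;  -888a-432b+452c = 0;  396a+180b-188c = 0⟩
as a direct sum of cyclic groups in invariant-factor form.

rank_ℚ(R)=3; free=3−3=0
SNF(R) diag = [4, 12, 36] → torsion [4, 12, 36]

Answer: M ≅ ℤ/4 ⊕ ℤ/12 ⊕ ℤ/36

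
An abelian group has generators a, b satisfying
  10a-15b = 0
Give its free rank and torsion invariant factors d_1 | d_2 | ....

Answer: M ≅ ℤ^1 ⊕ ℤ/5

Derivation:
rank_ℚ(R)=1; free=2−1=1
SNF(R) diag = [5] → torsion [5]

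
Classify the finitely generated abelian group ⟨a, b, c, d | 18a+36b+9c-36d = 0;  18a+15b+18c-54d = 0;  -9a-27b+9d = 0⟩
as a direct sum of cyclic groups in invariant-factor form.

rank_ℚ(R)=3; free=4−3=1
SNF(R) diag = [3, 9, 9] → torsion [3, 9, 9]

Answer: M ≅ ℤ^1 ⊕ ℤ/3 ⊕ ℤ/9 ⊕ ℤ/9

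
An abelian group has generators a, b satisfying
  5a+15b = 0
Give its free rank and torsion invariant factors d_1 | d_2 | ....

rank_ℚ(R)=1; free=2−1=1
SNF(R) diag = [5] → torsion [5]

Answer: M ≅ ℤ^1 ⊕ ℤ/5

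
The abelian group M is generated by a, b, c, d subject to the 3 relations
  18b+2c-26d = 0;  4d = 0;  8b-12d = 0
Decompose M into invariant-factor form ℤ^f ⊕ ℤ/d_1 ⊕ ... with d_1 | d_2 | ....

rank_ℚ(R)=3; free=4−3=1
SNF(R) diag = [2, 4, 8] → torsion [2, 4, 8]

Answer: M ≅ ℤ^1 ⊕ ℤ/2 ⊕ ℤ/4 ⊕ ℤ/8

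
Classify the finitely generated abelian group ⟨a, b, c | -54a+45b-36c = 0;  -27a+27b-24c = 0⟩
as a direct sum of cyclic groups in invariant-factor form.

rank_ℚ(R)=2; free=3−2=1
SNF(R) diag = [3, 9] → torsion [3, 9]

Answer: M ≅ ℤ^1 ⊕ ℤ/3 ⊕ ℤ/9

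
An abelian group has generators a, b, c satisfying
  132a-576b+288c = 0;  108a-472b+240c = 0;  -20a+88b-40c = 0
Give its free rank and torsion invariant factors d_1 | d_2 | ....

rank_ℚ(R)=3; free=3−3=0
SNF(R) diag = [4, 8, 24] → torsion [4, 8, 24]

Answer: M ≅ ℤ/4 ⊕ ℤ/8 ⊕ ℤ/24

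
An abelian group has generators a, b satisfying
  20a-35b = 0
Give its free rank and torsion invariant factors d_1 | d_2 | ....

Answer: M ≅ ℤ^1 ⊕ ℤ/5

Derivation:
rank_ℚ(R)=1; free=2−1=1
SNF(R) diag = [5] → torsion [5]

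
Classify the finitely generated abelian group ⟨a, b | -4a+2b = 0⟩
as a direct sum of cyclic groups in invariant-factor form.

Answer: M ≅ ℤ^1 ⊕ ℤ/2

Derivation:
rank_ℚ(R)=1; free=2−1=1
SNF(R) diag = [2] → torsion [2]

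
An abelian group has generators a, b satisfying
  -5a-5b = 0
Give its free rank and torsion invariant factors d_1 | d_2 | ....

rank_ℚ(R)=1; free=2−1=1
SNF(R) diag = [5] → torsion [5]

Answer: M ≅ ℤ^1 ⊕ ℤ/5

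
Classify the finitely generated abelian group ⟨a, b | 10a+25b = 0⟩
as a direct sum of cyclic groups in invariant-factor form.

rank_ℚ(R)=1; free=2−1=1
SNF(R) diag = [5] → torsion [5]

Answer: M ≅ ℤ^1 ⊕ ℤ/5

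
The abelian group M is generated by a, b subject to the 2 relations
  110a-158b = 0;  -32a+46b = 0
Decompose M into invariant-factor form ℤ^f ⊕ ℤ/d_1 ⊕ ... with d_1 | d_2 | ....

Answer: M ≅ ℤ/2 ⊕ ℤ/2

Derivation:
rank_ℚ(R)=2; free=2−2=0
SNF(R) diag = [2, 2] → torsion [2, 2]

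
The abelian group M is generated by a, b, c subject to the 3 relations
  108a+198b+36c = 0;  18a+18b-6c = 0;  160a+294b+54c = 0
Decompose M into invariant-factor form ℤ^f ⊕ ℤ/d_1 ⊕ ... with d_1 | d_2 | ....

rank_ℚ(R)=3; free=3−3=0
SNF(R) diag = [2, 6, 18] → torsion [2, 6, 18]

Answer: M ≅ ℤ/2 ⊕ ℤ/6 ⊕ ℤ/18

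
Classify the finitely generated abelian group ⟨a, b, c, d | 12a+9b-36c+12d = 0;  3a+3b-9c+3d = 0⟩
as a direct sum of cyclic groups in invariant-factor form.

Answer: M ≅ ℤ^2 ⊕ ℤ/3 ⊕ ℤ/3

Derivation:
rank_ℚ(R)=2; free=4−2=2
SNF(R) diag = [3, 3] → torsion [3, 3]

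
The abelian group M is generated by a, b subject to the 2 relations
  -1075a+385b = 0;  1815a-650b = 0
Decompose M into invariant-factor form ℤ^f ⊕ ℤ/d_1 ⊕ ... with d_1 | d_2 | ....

Answer: M ≅ ℤ/5 ⊕ ℤ/5

Derivation:
rank_ℚ(R)=2; free=2−2=0
SNF(R) diag = [5, 5] → torsion [5, 5]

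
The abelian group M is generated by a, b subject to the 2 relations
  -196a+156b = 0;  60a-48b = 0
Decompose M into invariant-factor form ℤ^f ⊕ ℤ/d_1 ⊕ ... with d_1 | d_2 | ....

rank_ℚ(R)=2; free=2−2=0
SNF(R) diag = [4, 12] → torsion [4, 12]

Answer: M ≅ ℤ/4 ⊕ ℤ/12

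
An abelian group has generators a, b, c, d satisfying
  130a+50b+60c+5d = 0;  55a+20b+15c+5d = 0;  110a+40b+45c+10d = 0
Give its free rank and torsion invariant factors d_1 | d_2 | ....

Answer: M ≅ ℤ^1 ⊕ ℤ/5 ⊕ ℤ/15 ⊕ ℤ/15

Derivation:
rank_ℚ(R)=3; free=4−3=1
SNF(R) diag = [5, 15, 15] → torsion [5, 15, 15]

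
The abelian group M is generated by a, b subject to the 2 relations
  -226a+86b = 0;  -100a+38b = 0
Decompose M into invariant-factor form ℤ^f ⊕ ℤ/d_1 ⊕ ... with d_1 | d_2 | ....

rank_ℚ(R)=2; free=2−2=0
SNF(R) diag = [2, 6] → torsion [2, 6]

Answer: M ≅ ℤ/2 ⊕ ℤ/6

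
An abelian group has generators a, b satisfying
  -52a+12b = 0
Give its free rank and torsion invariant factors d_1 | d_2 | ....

rank_ℚ(R)=1; free=2−1=1
SNF(R) diag = [4] → torsion [4]

Answer: M ≅ ℤ^1 ⊕ ℤ/4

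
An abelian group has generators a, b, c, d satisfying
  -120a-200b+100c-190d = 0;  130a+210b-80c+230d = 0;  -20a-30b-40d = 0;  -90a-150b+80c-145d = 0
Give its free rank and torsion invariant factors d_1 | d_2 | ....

rank_ℚ(R)=4; free=4−4=0
SNF(R) diag = [5, 10, 10, 20] → torsion [5, 10, 10, 20]

Answer: M ≅ ℤ/5 ⊕ ℤ/10 ⊕ ℤ/10 ⊕ ℤ/20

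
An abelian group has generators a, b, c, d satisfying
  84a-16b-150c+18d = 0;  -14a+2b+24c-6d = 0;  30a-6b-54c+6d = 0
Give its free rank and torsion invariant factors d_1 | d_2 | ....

rank_ℚ(R)=3; free=4−3=1
SNF(R) diag = [2, 2, 6] → torsion [2, 2, 6]

Answer: M ≅ ℤ^1 ⊕ ℤ/2 ⊕ ℤ/2 ⊕ ℤ/6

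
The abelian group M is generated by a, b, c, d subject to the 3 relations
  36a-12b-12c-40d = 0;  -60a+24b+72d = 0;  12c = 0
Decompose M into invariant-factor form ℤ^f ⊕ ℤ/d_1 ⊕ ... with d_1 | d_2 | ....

rank_ℚ(R)=3; free=4−3=1
SNF(R) diag = [4, 12, 12] → torsion [4, 12, 12]

Answer: M ≅ ℤ^1 ⊕ ℤ/4 ⊕ ℤ/12 ⊕ ℤ/12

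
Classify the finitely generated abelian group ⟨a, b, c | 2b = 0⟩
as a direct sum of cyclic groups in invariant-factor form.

Answer: M ≅ ℤ^2 ⊕ ℤ/2

Derivation:
rank_ℚ(R)=1; free=3−1=2
SNF(R) diag = [2] → torsion [2]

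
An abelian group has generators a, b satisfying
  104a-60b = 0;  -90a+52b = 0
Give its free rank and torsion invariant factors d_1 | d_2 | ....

rank_ℚ(R)=2; free=2−2=0
SNF(R) diag = [2, 4] → torsion [2, 4]

Answer: M ≅ ℤ/2 ⊕ ℤ/4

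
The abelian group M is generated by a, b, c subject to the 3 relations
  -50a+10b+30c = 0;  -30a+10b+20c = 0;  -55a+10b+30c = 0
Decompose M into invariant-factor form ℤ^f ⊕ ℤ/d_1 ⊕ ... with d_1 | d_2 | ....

rank_ℚ(R)=3; free=3−3=0
SNF(R) diag = [5, 10, 10] → torsion [5, 10, 10]

Answer: M ≅ ℤ/5 ⊕ ℤ/10 ⊕ ℤ/10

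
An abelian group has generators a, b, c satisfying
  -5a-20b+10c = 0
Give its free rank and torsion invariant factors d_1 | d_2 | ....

Answer: M ≅ ℤ^2 ⊕ ℤ/5

Derivation:
rank_ℚ(R)=1; free=3−1=2
SNF(R) diag = [5] → torsion [5]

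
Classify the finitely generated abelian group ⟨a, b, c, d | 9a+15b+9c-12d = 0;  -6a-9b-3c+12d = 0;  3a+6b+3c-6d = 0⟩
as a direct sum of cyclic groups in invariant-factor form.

Answer: M ≅ ℤ^1 ⊕ ℤ/3 ⊕ ℤ/3 ⊕ ℤ/3

Derivation:
rank_ℚ(R)=3; free=4−3=1
SNF(R) diag = [3, 3, 3] → torsion [3, 3, 3]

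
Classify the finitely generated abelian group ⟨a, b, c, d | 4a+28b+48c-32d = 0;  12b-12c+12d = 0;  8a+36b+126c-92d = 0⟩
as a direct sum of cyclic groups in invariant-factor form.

rank_ℚ(R)=3; free=4−3=1
SNF(R) diag = [2, 4, 12] → torsion [2, 4, 12]

Answer: M ≅ ℤ^1 ⊕ ℤ/2 ⊕ ℤ/4 ⊕ ℤ/12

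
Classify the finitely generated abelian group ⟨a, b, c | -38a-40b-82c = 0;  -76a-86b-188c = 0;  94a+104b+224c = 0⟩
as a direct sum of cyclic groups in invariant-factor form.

Answer: M ≅ ℤ/2 ⊕ ℤ/6 ⊕ ℤ/18

Derivation:
rank_ℚ(R)=3; free=3−3=0
SNF(R) diag = [2, 6, 18] → torsion [2, 6, 18]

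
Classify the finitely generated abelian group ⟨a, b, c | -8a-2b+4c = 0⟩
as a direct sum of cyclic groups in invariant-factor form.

Answer: M ≅ ℤ^2 ⊕ ℤ/2

Derivation:
rank_ℚ(R)=1; free=3−1=2
SNF(R) diag = [2] → torsion [2]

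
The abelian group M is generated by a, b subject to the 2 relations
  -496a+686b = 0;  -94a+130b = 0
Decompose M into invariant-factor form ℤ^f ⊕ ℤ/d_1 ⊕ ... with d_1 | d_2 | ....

Answer: M ≅ ℤ/2 ⊕ ℤ/2

Derivation:
rank_ℚ(R)=2; free=2−2=0
SNF(R) diag = [2, 2] → torsion [2, 2]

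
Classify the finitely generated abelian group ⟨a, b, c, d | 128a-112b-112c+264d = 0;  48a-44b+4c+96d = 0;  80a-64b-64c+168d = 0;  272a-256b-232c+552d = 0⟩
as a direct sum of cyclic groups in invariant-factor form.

rank_ℚ(R)=4; free=4−4=0
SNF(R) diag = [4, 8, 24, 48] → torsion [4, 8, 24, 48]

Answer: M ≅ ℤ/4 ⊕ ℤ/8 ⊕ ℤ/24 ⊕ ℤ/48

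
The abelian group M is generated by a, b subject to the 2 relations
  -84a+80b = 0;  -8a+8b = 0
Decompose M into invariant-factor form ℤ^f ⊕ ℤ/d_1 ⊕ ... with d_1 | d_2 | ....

Answer: M ≅ ℤ/4 ⊕ ℤ/8

Derivation:
rank_ℚ(R)=2; free=2−2=0
SNF(R) diag = [4, 8] → torsion [4, 8]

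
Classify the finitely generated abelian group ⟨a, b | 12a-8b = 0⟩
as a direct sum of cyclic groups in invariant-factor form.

rank_ℚ(R)=1; free=2−1=1
SNF(R) diag = [4] → torsion [4]

Answer: M ≅ ℤ^1 ⊕ ℤ/4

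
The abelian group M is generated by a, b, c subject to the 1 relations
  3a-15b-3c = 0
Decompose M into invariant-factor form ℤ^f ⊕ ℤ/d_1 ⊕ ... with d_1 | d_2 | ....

rank_ℚ(R)=1; free=3−1=2
SNF(R) diag = [3] → torsion [3]

Answer: M ≅ ℤ^2 ⊕ ℤ/3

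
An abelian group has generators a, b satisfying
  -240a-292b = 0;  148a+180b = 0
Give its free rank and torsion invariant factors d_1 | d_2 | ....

Answer: M ≅ ℤ/4 ⊕ ℤ/4

Derivation:
rank_ℚ(R)=2; free=2−2=0
SNF(R) diag = [4, 4] → torsion [4, 4]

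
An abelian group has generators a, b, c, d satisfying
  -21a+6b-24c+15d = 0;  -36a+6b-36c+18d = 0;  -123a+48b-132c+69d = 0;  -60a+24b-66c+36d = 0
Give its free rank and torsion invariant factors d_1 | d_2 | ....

rank_ℚ(R)=4; free=4−4=0
SNF(R) diag = [3, 6, 6, 6] → torsion [3, 6, 6, 6]

Answer: M ≅ ℤ/3 ⊕ ℤ/6 ⊕ ℤ/6 ⊕ ℤ/6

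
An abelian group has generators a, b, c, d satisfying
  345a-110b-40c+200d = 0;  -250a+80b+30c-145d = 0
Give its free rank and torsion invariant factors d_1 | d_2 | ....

Answer: M ≅ ℤ^2 ⊕ ℤ/5 ⊕ ℤ/5

Derivation:
rank_ℚ(R)=2; free=4−2=2
SNF(R) diag = [5, 5] → torsion [5, 5]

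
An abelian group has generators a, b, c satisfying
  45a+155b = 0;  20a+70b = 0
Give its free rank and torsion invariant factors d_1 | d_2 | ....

Answer: M ≅ ℤ^1 ⊕ ℤ/5 ⊕ ℤ/10

Derivation:
rank_ℚ(R)=2; free=3−2=1
SNF(R) diag = [5, 10] → torsion [5, 10]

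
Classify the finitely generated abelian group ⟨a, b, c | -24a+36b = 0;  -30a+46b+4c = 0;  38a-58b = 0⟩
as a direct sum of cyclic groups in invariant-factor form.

Answer: M ≅ ℤ/2 ⊕ ℤ/4 ⊕ ℤ/12

Derivation:
rank_ℚ(R)=3; free=3−3=0
SNF(R) diag = [2, 4, 12] → torsion [2, 4, 12]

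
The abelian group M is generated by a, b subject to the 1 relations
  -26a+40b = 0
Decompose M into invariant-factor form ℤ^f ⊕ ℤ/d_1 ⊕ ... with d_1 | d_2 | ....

rank_ℚ(R)=1; free=2−1=1
SNF(R) diag = [2] → torsion [2]

Answer: M ≅ ℤ^1 ⊕ ℤ/2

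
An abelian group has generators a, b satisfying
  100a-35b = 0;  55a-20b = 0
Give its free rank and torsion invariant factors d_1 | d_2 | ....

Answer: M ≅ ℤ/5 ⊕ ℤ/15

Derivation:
rank_ℚ(R)=2; free=2−2=0
SNF(R) diag = [5, 15] → torsion [5, 15]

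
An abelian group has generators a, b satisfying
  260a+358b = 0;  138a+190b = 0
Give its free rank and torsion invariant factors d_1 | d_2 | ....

rank_ℚ(R)=2; free=2−2=0
SNF(R) diag = [2, 2] → torsion [2, 2]

Answer: M ≅ ℤ/2 ⊕ ℤ/2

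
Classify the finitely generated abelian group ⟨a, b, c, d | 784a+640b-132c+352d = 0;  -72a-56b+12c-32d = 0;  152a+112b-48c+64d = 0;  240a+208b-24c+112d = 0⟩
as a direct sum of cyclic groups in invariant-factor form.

Answer: M ≅ ℤ/4 ⊕ ℤ/8 ⊕ ℤ/24 ⊕ ℤ/48

Derivation:
rank_ℚ(R)=4; free=4−4=0
SNF(R) diag = [4, 8, 24, 48] → torsion [4, 8, 24, 48]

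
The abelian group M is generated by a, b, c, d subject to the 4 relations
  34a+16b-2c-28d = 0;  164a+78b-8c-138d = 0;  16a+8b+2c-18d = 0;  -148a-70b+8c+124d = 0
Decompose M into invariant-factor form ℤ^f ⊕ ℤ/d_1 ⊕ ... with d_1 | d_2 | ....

Answer: M ≅ ℤ/2 ⊕ ℤ/2 ⊕ ℤ/2 ⊕ ℤ/6

Derivation:
rank_ℚ(R)=4; free=4−4=0
SNF(R) diag = [2, 2, 2, 6] → torsion [2, 2, 2, 6]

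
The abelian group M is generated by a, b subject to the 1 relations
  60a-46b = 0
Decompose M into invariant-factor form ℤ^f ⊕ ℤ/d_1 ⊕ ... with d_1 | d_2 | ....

rank_ℚ(R)=1; free=2−1=1
SNF(R) diag = [2] → torsion [2]

Answer: M ≅ ℤ^1 ⊕ ℤ/2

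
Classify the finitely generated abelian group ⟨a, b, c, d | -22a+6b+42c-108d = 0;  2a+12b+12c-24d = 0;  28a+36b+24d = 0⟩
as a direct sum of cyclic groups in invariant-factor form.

Answer: M ≅ ℤ^1 ⊕ ℤ/2 ⊕ ℤ/6 ⊕ ℤ/12

Derivation:
rank_ℚ(R)=3; free=4−3=1
SNF(R) diag = [2, 6, 12] → torsion [2, 6, 12]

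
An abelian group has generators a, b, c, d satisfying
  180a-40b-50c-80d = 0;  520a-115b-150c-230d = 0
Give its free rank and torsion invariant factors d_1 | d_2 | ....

Answer: M ≅ ℤ^2 ⊕ ℤ/5 ⊕ ℤ/10

Derivation:
rank_ℚ(R)=2; free=4−2=2
SNF(R) diag = [5, 10] → torsion [5, 10]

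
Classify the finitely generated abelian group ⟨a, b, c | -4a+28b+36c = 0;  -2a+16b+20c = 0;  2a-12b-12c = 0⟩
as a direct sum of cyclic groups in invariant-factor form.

Answer: M ≅ ℤ/2 ⊕ ℤ/4 ⊕ ℤ/4

Derivation:
rank_ℚ(R)=3; free=3−3=0
SNF(R) diag = [2, 4, 4] → torsion [2, 4, 4]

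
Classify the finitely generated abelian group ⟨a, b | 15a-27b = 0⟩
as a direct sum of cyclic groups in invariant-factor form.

rank_ℚ(R)=1; free=2−1=1
SNF(R) diag = [3] → torsion [3]

Answer: M ≅ ℤ^1 ⊕ ℤ/3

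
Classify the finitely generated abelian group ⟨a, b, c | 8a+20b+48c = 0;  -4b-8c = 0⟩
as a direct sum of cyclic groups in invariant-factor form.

rank_ℚ(R)=2; free=3−2=1
SNF(R) diag = [4, 8] → torsion [4, 8]

Answer: M ≅ ℤ^1 ⊕ ℤ/4 ⊕ ℤ/8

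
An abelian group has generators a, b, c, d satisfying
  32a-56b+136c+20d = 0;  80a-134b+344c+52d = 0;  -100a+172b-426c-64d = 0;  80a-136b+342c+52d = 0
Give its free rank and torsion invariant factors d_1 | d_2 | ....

Answer: M ≅ ℤ/2 ⊕ ℤ/2 ⊕ ℤ/4 ⊕ ℤ/4

Derivation:
rank_ℚ(R)=4; free=4−4=0
SNF(R) diag = [2, 2, 4, 4] → torsion [2, 2, 4, 4]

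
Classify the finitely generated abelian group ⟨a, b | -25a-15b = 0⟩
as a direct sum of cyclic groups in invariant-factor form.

rank_ℚ(R)=1; free=2−1=1
SNF(R) diag = [5] → torsion [5]

Answer: M ≅ ℤ^1 ⊕ ℤ/5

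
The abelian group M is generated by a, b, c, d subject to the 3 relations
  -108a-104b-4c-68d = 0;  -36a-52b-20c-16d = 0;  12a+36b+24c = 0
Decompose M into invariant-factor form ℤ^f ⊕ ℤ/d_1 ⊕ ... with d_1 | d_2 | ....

rank_ℚ(R)=3; free=4−3=1
SNF(R) diag = [4, 12, 36] → torsion [4, 12, 36]

Answer: M ≅ ℤ^1 ⊕ ℤ/4 ⊕ ℤ/12 ⊕ ℤ/36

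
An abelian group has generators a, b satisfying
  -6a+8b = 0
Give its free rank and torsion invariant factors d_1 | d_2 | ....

rank_ℚ(R)=1; free=2−1=1
SNF(R) diag = [2] → torsion [2]

Answer: M ≅ ℤ^1 ⊕ ℤ/2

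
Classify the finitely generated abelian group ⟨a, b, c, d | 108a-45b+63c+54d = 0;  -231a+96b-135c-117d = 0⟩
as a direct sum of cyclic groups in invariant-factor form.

Answer: M ≅ ℤ^2 ⊕ ℤ/3 ⊕ ℤ/9

Derivation:
rank_ℚ(R)=2; free=4−2=2
SNF(R) diag = [3, 9] → torsion [3, 9]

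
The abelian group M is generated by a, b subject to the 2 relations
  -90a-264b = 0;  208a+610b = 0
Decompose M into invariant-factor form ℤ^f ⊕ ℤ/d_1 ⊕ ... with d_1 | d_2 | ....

Answer: M ≅ ℤ/2 ⊕ ℤ/6

Derivation:
rank_ℚ(R)=2; free=2−2=0
SNF(R) diag = [2, 6] → torsion [2, 6]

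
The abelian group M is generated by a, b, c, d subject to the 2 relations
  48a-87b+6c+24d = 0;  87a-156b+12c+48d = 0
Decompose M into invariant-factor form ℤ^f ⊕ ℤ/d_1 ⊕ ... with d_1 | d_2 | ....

rank_ℚ(R)=2; free=4−2=2
SNF(R) diag = [3, 9] → torsion [3, 9]

Answer: M ≅ ℤ^2 ⊕ ℤ/3 ⊕ ℤ/9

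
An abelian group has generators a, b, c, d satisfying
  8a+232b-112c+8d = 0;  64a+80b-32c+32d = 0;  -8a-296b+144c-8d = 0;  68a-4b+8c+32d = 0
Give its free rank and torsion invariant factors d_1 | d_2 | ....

Answer: M ≅ ℤ/4 ⊕ ℤ/8 ⊕ ℤ/16 ⊕ ℤ/32

Derivation:
rank_ℚ(R)=4; free=4−4=0
SNF(R) diag = [4, 8, 16, 32] → torsion [4, 8, 16, 32]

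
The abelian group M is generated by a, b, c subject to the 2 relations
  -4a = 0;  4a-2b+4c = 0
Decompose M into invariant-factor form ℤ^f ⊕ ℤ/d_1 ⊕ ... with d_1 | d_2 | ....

rank_ℚ(R)=2; free=3−2=1
SNF(R) diag = [2, 4] → torsion [2, 4]

Answer: M ≅ ℤ^1 ⊕ ℤ/2 ⊕ ℤ/4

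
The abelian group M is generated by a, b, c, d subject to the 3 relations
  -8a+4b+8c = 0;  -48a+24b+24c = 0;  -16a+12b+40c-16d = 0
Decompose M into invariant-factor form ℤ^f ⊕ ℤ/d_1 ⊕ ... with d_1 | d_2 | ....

Answer: M ≅ ℤ^1 ⊕ ℤ/4 ⊕ ℤ/8 ⊕ ℤ/24

Derivation:
rank_ℚ(R)=3; free=4−3=1
SNF(R) diag = [4, 8, 24] → torsion [4, 8, 24]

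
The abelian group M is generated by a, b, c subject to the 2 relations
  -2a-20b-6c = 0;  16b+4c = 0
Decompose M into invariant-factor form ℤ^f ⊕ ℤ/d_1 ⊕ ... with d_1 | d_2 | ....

rank_ℚ(R)=2; free=3−2=1
SNF(R) diag = [2, 4] → torsion [2, 4]

Answer: M ≅ ℤ^1 ⊕ ℤ/2 ⊕ ℤ/4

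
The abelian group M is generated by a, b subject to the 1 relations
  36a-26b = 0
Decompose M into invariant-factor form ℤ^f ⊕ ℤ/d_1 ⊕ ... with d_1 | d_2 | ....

Answer: M ≅ ℤ^1 ⊕ ℤ/2

Derivation:
rank_ℚ(R)=1; free=2−1=1
SNF(R) diag = [2] → torsion [2]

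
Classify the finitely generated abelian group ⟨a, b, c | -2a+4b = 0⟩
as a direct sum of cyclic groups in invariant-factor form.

Answer: M ≅ ℤ^2 ⊕ ℤ/2

Derivation:
rank_ℚ(R)=1; free=3−1=2
SNF(R) diag = [2] → torsion [2]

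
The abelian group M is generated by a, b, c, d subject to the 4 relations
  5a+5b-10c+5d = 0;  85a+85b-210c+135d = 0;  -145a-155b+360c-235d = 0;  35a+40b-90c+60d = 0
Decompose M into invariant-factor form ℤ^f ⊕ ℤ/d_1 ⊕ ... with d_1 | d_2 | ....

Answer: M ≅ ℤ/5 ⊕ ℤ/5 ⊕ ℤ/10 ⊕ ℤ/10

Derivation:
rank_ℚ(R)=4; free=4−4=0
SNF(R) diag = [5, 5, 10, 10] → torsion [5, 5, 10, 10]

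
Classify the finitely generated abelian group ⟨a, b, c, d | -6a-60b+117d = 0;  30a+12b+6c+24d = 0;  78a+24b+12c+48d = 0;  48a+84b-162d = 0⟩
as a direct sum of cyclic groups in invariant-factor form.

rank_ℚ(R)=4; free=4−4=0
SNF(R) diag = [3, 6, 18, 36] → torsion [3, 6, 18, 36]

Answer: M ≅ ℤ/3 ⊕ ℤ/6 ⊕ ℤ/18 ⊕ ℤ/36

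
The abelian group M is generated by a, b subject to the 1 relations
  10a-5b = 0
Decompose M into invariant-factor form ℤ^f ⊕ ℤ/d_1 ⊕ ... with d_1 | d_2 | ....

Answer: M ≅ ℤ^1 ⊕ ℤ/5

Derivation:
rank_ℚ(R)=1; free=2−1=1
SNF(R) diag = [5] → torsion [5]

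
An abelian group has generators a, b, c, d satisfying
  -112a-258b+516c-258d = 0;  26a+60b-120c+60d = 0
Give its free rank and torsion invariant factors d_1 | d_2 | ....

Answer: M ≅ ℤ^2 ⊕ ℤ/2 ⊕ ℤ/6

Derivation:
rank_ℚ(R)=2; free=4−2=2
SNF(R) diag = [2, 6] → torsion [2, 6]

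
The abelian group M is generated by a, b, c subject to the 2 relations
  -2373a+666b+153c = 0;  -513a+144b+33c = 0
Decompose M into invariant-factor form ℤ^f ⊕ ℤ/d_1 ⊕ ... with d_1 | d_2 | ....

rank_ℚ(R)=2; free=3−2=1
SNF(R) diag = [3, 6] → torsion [3, 6]

Answer: M ≅ ℤ^1 ⊕ ℤ/3 ⊕ ℤ/6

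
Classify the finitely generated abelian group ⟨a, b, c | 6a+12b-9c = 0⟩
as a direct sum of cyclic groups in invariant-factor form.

Answer: M ≅ ℤ^2 ⊕ ℤ/3

Derivation:
rank_ℚ(R)=1; free=3−1=2
SNF(R) diag = [3] → torsion [3]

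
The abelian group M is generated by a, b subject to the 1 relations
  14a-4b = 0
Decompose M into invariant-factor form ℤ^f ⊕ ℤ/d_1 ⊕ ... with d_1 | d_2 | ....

rank_ℚ(R)=1; free=2−1=1
SNF(R) diag = [2] → torsion [2]

Answer: M ≅ ℤ^1 ⊕ ℤ/2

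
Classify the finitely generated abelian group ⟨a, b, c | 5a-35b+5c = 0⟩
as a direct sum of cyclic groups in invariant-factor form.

Answer: M ≅ ℤ^2 ⊕ ℤ/5

Derivation:
rank_ℚ(R)=1; free=3−1=2
SNF(R) diag = [5] → torsion [5]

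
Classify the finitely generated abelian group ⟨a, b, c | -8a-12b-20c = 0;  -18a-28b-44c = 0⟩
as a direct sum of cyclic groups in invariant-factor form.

rank_ℚ(R)=2; free=3−2=1
SNF(R) diag = [2, 4] → torsion [2, 4]

Answer: M ≅ ℤ^1 ⊕ ℤ/2 ⊕ ℤ/4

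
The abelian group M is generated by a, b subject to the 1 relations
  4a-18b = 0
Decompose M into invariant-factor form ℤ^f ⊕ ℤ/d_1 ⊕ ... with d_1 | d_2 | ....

Answer: M ≅ ℤ^1 ⊕ ℤ/2

Derivation:
rank_ℚ(R)=1; free=2−1=1
SNF(R) diag = [2] → torsion [2]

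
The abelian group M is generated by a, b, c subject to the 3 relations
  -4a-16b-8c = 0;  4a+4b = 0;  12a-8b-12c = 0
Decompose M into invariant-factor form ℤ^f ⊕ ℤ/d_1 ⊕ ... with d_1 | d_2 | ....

Answer: M ≅ ℤ/4 ⊕ ℤ/4 ⊕ ℤ/4

Derivation:
rank_ℚ(R)=3; free=3−3=0
SNF(R) diag = [4, 4, 4] → torsion [4, 4, 4]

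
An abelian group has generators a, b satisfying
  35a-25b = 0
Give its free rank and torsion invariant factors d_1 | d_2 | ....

rank_ℚ(R)=1; free=2−1=1
SNF(R) diag = [5] → torsion [5]

Answer: M ≅ ℤ^1 ⊕ ℤ/5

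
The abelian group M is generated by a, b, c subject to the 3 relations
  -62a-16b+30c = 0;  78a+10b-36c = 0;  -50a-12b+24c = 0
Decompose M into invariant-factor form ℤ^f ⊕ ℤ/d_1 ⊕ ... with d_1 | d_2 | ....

Answer: M ≅ ℤ/2 ⊕ ℤ/2 ⊕ ℤ/6

Derivation:
rank_ℚ(R)=3; free=3−3=0
SNF(R) diag = [2, 2, 6] → torsion [2, 2, 6]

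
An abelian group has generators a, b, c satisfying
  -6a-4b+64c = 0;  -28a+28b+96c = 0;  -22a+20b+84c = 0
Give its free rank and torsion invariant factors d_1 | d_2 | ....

rank_ℚ(R)=3; free=3−3=0
SNF(R) diag = [2, 4, 4] → torsion [2, 4, 4]

Answer: M ≅ ℤ/2 ⊕ ℤ/4 ⊕ ℤ/4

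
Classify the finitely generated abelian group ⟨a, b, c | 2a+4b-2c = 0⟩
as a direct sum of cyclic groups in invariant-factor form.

Answer: M ≅ ℤ^2 ⊕ ℤ/2

Derivation:
rank_ℚ(R)=1; free=3−1=2
SNF(R) diag = [2] → torsion [2]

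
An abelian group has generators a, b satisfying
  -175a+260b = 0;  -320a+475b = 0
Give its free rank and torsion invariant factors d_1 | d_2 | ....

rank_ℚ(R)=2; free=2−2=0
SNF(R) diag = [5, 15] → torsion [5, 15]

Answer: M ≅ ℤ/5 ⊕ ℤ/15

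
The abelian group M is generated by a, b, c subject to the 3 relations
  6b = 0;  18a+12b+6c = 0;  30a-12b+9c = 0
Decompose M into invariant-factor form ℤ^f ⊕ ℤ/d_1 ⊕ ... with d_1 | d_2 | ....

rank_ℚ(R)=3; free=3−3=0
SNF(R) diag = [3, 6, 6] → torsion [3, 6, 6]

Answer: M ≅ ℤ/3 ⊕ ℤ/6 ⊕ ℤ/6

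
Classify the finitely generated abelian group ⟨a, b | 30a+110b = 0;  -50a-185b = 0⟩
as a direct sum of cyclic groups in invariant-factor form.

Answer: M ≅ ℤ/5 ⊕ ℤ/10

Derivation:
rank_ℚ(R)=2; free=2−2=0
SNF(R) diag = [5, 10] → torsion [5, 10]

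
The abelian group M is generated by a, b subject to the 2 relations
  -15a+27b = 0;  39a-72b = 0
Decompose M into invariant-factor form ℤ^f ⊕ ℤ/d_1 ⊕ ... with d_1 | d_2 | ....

Answer: M ≅ ℤ/3 ⊕ ℤ/9

Derivation:
rank_ℚ(R)=2; free=2−2=0
SNF(R) diag = [3, 9] → torsion [3, 9]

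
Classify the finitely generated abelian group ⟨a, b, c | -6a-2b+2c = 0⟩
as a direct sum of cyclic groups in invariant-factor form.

Answer: M ≅ ℤ^2 ⊕ ℤ/2

Derivation:
rank_ℚ(R)=1; free=3−1=2
SNF(R) diag = [2] → torsion [2]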